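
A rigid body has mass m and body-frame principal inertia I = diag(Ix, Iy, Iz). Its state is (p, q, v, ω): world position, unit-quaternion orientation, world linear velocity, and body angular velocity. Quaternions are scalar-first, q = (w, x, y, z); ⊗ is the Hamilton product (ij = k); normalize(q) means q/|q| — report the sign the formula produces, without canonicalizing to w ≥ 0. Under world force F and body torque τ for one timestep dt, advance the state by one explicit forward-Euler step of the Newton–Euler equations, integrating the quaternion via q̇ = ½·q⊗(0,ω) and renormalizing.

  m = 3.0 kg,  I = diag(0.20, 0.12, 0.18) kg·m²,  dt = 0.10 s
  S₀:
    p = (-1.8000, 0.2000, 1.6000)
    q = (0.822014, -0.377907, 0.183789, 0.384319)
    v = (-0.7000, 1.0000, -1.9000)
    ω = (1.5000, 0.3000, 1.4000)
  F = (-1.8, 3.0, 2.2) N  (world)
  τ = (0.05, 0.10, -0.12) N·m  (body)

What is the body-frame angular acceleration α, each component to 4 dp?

α = (0.1240, 0.4833, -0.4667)

gyro term ω×Iω = (0.0252, 0.0420, -0.0360)
α = I⁻¹(τ − ω×Iω) = (0.1240, 0.4833, -0.4667)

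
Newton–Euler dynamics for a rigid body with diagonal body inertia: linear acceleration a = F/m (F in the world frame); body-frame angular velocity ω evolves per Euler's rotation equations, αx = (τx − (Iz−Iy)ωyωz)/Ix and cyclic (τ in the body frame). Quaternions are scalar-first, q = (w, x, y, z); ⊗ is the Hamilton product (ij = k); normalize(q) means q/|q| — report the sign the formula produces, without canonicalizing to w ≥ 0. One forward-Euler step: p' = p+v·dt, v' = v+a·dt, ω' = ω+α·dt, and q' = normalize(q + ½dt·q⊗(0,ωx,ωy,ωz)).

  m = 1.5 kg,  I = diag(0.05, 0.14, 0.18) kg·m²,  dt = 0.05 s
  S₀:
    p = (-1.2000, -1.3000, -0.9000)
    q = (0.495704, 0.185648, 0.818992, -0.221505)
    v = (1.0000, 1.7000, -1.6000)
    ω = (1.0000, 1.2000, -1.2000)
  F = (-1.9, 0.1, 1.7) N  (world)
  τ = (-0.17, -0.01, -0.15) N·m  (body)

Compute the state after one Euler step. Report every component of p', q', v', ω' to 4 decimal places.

p + v·dt = (-1.1500, -1.2150, -0.9800)
v + (F/m)dt = (0.9367, 1.7033, -1.5433)
ω×(Iω) gyroscopic = (-0.0576, 0.1560, 0.1080)
angular accel α = (-2.2480, -1.1857, -1.4333)
ω' = ω + α·dt = (0.8876, 1.1407, -1.2717)
2q̇ = q⊗(0,ω) = (-1.4342444, -0.2212804, 0.5961174, -1.1910592)
q' = normalize(q + ½dt·q⊗(0,ω)) = (0.4593, 0.1799, 0.8329, -0.2510)

p' = (-1.1500, -1.2150, -0.9800)
q' = (0.4593, 0.1799, 0.8329, -0.2510)
v' = (0.9367, 1.7033, -1.5433)
ω' = (0.8876, 1.1407, -1.2717)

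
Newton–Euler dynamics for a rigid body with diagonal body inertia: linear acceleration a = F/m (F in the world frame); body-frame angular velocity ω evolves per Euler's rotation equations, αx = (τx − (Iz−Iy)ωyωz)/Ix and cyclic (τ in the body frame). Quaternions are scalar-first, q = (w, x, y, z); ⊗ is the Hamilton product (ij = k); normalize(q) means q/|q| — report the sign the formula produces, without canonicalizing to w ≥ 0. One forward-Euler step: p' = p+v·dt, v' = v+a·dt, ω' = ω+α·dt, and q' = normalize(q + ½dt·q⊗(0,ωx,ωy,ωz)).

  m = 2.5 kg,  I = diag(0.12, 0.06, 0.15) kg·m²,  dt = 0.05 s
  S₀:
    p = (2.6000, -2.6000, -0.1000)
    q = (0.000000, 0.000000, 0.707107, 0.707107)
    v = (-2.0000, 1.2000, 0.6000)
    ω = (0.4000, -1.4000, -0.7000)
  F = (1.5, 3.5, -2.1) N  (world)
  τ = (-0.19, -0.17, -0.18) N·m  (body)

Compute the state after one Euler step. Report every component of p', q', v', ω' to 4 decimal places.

p' = (2.5000, -2.5400, -0.0700)
q' = (0.0371, 0.0124, 0.7136, 0.6995)
v' = (-1.9700, 1.2700, 0.5580)
ω' = (0.2841, -1.5487, -0.7712)

angular accel α = (-2.3183, -2.9733, -1.4240)
ω + α·dt = (0.2841, -1.5487, -0.7712)
2q̇ = q⊗(0,ω) = (1.4849247, 0.4949749, 0.2828428, -0.2828428)
q + ½dt·q⊗(0,ω), renormalized = (0.0371, 0.0124, 0.7136, 0.6995)
linear accel F/m = (0.6000, 1.4000, -0.8400)
p + v·dt = (2.5000, -2.5400, -0.0700)
v' = v + a·dt = (-1.9700, 1.2700, 0.5580)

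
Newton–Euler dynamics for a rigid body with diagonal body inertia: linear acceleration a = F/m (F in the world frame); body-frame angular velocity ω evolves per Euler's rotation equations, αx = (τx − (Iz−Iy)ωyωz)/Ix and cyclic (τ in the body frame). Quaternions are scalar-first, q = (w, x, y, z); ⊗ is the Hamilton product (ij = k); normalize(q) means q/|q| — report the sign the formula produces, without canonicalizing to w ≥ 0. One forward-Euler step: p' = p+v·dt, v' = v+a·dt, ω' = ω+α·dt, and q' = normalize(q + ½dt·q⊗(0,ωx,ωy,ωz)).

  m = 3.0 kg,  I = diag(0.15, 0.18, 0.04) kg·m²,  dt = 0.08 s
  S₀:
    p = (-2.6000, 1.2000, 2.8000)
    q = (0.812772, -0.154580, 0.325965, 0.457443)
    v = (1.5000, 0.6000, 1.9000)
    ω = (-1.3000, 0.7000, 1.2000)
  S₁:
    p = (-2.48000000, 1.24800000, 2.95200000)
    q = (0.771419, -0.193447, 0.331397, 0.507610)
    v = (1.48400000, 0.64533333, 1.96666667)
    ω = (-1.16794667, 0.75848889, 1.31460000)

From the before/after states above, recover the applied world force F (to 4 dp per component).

F = (-0.6000, 1.7000, 2.5000)

velocity change Δv = (-0.01600000, 0.04533333, 0.06666667)
F = m·Δv/dt = (-0.6000, 1.7000, 2.5000)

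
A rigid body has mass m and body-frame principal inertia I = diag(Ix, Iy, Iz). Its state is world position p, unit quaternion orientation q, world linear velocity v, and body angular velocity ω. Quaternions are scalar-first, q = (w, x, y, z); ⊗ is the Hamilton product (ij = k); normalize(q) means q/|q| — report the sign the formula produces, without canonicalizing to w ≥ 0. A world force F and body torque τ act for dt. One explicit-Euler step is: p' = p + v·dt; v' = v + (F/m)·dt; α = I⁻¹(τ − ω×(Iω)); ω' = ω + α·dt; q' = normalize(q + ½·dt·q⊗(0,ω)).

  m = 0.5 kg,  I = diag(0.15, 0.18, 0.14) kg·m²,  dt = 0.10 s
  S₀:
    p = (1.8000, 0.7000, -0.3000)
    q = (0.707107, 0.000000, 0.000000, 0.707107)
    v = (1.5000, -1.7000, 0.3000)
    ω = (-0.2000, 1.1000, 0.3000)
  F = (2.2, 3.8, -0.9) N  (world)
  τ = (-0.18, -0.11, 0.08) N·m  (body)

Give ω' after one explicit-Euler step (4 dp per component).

gyro term ω×Iω = (-0.0132, -0.0006, -0.0066)
(τ − ω×Iω)/I = (-1.1120, -0.6078, 0.6186)
ω' = ω + α·dt = (-0.3112, 1.0392, 0.3619)

ω' = (-0.3112, 1.0392, 0.3619)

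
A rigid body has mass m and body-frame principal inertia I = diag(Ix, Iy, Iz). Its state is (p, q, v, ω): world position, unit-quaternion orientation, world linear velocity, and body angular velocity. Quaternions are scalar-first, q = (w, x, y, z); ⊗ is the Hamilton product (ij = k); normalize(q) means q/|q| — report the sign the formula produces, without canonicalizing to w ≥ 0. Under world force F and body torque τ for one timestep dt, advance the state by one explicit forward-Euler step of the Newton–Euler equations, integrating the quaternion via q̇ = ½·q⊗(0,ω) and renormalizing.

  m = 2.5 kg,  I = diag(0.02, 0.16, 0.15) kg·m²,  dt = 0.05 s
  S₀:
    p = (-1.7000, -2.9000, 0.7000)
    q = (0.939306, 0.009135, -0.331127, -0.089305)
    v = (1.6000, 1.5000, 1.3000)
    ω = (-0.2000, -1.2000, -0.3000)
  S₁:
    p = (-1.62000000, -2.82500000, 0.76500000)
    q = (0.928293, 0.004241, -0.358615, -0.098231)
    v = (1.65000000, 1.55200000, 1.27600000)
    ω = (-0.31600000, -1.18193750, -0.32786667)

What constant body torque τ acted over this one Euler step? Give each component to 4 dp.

Δω = ω₁−ω₀ = (-0.11600000, 0.01806250, -0.02786667)
gyro term ω₀×Iω₀ = (-0.0036, -0.0078, 0.0336)
I·α + gyro = (-0.0500, 0.0500, -0.0500)

τ = (-0.0500, 0.0500, -0.0500)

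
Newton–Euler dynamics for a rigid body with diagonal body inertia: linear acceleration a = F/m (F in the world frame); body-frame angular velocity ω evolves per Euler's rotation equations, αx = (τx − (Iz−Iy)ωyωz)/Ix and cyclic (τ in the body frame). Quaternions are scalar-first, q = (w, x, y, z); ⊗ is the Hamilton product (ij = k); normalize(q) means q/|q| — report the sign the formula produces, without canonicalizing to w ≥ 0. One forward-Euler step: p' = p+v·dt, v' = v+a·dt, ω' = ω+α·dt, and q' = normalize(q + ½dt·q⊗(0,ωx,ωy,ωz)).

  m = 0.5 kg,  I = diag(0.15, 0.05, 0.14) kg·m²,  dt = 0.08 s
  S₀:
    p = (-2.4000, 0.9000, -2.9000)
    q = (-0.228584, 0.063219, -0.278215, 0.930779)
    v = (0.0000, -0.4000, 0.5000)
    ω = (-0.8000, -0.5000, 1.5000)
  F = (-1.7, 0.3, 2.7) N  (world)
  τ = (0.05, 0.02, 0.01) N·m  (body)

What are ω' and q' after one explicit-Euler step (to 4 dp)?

ω' = (-0.7373, -0.4488, 1.5286)
q' = (-0.2873, 0.0723, -0.3065, 0.9046)

ω×(Iω) gyroscopic = (-0.0675, -0.0120, -0.0400)
α = I⁻¹(τ − ω×Iω) = (0.7833, 0.6400, 0.3571)
ω' = ω + α·dt = (-0.7373, -0.4488, 1.5286)
Hamilton product q⊗(0,ω) = (-1.4847008, 0.2309342, -0.7251597, -0.5970575)
updated quaternion q' = (-0.2873, 0.0723, -0.3065, 0.9046)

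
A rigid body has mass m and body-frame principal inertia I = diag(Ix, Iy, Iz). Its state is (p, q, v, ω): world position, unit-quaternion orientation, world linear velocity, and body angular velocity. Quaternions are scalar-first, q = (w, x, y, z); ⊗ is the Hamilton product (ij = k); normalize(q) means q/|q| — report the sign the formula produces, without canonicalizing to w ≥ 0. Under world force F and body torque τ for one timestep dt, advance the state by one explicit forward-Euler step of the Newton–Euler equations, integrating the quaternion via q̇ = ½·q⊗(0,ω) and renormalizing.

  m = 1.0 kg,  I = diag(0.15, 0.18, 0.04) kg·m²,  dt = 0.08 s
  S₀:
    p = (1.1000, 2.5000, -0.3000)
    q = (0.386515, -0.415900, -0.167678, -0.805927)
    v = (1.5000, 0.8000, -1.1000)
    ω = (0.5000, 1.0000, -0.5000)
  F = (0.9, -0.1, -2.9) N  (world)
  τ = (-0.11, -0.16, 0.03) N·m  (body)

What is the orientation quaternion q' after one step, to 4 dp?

Hamilton product q⊗(0,ω) = (-0.0273355, 1.0830235, -0.2243985, -0.5253185)
q' = normalize(q + ½dt·q⊗(0,ω)) = (0.3850, -0.3721, -0.1764, -0.8259)

q' = (0.3850, -0.3721, -0.1764, -0.8259)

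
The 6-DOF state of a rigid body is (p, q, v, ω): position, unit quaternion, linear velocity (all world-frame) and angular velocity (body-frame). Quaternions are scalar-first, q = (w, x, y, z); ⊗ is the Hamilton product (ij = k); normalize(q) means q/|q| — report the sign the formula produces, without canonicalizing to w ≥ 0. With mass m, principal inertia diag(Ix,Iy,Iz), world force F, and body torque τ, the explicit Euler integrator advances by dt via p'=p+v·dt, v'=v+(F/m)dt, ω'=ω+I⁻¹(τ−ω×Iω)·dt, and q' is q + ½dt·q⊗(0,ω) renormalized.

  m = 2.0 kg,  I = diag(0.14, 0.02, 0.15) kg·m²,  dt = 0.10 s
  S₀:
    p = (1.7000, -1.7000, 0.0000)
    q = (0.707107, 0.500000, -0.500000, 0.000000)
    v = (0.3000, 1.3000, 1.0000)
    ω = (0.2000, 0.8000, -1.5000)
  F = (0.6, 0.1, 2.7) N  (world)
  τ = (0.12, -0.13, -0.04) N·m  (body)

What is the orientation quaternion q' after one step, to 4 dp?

q⊗(0,ω) = (0.3000000, 0.8914214, 1.3156856, -0.5606605)
q' = normalize(q + ½dt·q⊗(0,ω)) = (0.7195, 0.5426, -0.4326, -0.0279)

q' = (0.7195, 0.5426, -0.4326, -0.0279)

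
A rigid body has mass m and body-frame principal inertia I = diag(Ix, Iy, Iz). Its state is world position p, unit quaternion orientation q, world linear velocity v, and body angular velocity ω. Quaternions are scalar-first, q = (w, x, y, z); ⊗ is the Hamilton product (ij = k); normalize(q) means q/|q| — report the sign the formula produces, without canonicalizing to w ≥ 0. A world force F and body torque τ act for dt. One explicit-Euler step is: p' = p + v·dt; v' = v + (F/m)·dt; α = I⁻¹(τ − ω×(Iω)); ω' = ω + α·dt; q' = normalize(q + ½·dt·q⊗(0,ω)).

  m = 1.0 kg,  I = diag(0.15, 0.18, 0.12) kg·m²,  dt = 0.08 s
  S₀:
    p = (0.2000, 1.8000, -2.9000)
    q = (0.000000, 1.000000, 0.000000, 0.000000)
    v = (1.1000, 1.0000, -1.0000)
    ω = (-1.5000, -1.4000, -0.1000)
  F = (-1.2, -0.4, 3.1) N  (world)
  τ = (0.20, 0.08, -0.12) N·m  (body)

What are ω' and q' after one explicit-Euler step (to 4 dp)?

angular accel α = (1.3893, 0.4194, -1.5250)
ω + α·dt = (-1.3889, -1.3664, -0.2220)
2q̇ = q⊗(0,ω) = (1.5000000, 0.0000000, 0.1000000, -1.4000000)
updated quaternion q' = (0.0598, 0.9966, 0.0040, -0.0558)

ω' = (-1.3889, -1.3664, -0.2220)
q' = (0.0598, 0.9966, 0.0040, -0.0558)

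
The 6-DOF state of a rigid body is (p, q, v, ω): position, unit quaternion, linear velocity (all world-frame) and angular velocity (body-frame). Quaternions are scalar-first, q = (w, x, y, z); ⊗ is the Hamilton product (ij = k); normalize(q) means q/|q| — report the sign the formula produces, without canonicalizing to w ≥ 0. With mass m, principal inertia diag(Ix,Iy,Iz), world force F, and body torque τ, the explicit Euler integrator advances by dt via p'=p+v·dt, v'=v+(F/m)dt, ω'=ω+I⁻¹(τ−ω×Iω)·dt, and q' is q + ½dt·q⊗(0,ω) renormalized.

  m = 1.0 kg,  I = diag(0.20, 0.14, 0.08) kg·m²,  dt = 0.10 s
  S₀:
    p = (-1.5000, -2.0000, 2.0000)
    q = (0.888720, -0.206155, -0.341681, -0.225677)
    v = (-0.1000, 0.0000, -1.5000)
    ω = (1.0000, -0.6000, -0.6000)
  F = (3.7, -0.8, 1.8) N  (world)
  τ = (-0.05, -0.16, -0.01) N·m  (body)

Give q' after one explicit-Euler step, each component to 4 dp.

q' = (0.8801, -0.1579, -0.3850, -0.2286)

2q̇ = q⊗(0,ω) = (-0.1342598, 0.9583224, -0.8826020, -0.0678580)
q' = normalize(q + ½dt·q⊗(0,ω)) = (0.8801, -0.1579, -0.3850, -0.2286)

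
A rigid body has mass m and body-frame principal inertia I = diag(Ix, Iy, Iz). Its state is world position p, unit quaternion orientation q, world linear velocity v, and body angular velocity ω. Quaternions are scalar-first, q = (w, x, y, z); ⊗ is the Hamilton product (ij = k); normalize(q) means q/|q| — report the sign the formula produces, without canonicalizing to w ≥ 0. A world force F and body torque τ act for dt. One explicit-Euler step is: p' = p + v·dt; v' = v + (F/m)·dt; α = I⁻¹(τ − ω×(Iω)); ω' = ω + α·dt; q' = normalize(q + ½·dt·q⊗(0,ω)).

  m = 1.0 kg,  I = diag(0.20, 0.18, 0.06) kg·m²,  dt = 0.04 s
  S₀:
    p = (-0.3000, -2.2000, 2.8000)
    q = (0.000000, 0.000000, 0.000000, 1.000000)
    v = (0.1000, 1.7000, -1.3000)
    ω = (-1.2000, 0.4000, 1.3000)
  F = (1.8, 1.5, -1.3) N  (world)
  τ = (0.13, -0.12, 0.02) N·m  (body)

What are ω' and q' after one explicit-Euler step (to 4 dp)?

gyro term ω×Iω = (-0.0624, -0.2184, 0.0096)
α = I⁻¹(τ − ω×Iω) = (0.9620, 0.5467, 0.1733)
new body rate ω' = (-1.1615, 0.4219, 1.3069)
Hamilton product q⊗(0,ω) = (-1.3000000, -0.4000000, -1.2000000, 0.0000000)
updated quaternion q' = (-0.0260, -0.0080, -0.0240, 0.9993)

ω' = (-1.1615, 0.4219, 1.3069)
q' = (-0.0260, -0.0080, -0.0240, 0.9993)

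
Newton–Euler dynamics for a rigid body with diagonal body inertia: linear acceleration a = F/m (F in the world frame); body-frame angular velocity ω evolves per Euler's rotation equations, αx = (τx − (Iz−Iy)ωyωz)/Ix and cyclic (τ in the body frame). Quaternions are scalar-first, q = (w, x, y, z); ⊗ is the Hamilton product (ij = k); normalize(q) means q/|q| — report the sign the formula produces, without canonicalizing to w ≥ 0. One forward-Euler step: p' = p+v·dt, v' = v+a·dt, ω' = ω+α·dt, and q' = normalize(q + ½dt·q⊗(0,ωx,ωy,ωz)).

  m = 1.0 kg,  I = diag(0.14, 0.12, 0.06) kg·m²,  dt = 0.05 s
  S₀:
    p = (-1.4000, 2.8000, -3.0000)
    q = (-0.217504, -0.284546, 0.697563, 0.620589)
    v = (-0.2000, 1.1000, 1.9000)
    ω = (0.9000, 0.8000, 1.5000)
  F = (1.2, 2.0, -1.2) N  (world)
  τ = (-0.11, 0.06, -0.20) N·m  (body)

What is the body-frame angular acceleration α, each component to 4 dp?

α = (-0.2714, -0.4000, -3.0933)

precession coupling ω×(Iω) = (-0.0720, 0.1080, -0.0144)
(τ − ω×Iω)/I = (-0.2714, -0.4000, -3.0933)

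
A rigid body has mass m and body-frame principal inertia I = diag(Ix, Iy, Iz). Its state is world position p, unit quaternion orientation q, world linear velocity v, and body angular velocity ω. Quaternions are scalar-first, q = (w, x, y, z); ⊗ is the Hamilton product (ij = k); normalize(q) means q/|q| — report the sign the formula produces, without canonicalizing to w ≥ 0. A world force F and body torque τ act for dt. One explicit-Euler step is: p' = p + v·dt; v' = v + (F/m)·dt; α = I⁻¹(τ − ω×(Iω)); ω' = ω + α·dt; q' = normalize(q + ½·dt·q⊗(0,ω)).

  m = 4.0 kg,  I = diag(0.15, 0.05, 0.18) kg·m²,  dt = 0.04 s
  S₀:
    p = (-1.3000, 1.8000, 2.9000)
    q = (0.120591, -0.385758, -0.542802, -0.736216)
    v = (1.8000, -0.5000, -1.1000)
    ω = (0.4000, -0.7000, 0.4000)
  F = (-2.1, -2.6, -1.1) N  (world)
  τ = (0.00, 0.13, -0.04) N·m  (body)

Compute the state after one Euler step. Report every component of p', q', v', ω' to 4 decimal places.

p' = (-1.2280, 1.7800, 2.8560)
q' = (0.1219, -0.3994, -0.5472, -0.7254)
v' = (1.7790, -0.5260, -1.1110)
ω' = (0.4097, -0.5922, 0.3849)

new position p' = (-1.2280, 1.7800, 2.8560)
new velocity v' = (1.7790, -0.5260, -1.1110)
gyro term ω×Iω = (-0.0364, -0.0048, 0.0280)
(τ − ω×Iω)/I = (0.2427, 2.6960, -0.3778)
ω + α·dt = (0.4097, -0.5922, 0.3849)
2q̇ = q⊗(0,ω) = (0.0688282, -0.6842356, -0.2245969, 0.5353878)
q' = normalize(q + ½dt·q⊗(0,ω)) = (0.1219, -0.3994, -0.5472, -0.7254)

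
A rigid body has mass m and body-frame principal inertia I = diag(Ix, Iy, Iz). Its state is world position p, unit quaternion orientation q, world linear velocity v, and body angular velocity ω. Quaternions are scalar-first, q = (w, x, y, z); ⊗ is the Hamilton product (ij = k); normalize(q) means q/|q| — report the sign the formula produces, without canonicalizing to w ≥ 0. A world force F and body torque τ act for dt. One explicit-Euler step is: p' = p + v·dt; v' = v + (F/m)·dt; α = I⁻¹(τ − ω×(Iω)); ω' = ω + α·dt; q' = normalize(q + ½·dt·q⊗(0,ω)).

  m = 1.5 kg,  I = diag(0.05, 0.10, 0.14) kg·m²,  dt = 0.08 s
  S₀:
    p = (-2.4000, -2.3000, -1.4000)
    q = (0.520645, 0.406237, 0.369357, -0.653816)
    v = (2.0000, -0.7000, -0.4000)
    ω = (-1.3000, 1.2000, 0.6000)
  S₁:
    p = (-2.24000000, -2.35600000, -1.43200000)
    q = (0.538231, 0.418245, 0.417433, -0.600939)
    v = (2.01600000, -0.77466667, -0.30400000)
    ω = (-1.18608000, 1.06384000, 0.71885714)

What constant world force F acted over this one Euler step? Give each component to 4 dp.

velocity change Δv = (0.01600000, -0.07466667, 0.09600000)
applied force F = (0.3000, -1.4000, 1.8000)

F = (0.3000, -1.4000, 1.8000)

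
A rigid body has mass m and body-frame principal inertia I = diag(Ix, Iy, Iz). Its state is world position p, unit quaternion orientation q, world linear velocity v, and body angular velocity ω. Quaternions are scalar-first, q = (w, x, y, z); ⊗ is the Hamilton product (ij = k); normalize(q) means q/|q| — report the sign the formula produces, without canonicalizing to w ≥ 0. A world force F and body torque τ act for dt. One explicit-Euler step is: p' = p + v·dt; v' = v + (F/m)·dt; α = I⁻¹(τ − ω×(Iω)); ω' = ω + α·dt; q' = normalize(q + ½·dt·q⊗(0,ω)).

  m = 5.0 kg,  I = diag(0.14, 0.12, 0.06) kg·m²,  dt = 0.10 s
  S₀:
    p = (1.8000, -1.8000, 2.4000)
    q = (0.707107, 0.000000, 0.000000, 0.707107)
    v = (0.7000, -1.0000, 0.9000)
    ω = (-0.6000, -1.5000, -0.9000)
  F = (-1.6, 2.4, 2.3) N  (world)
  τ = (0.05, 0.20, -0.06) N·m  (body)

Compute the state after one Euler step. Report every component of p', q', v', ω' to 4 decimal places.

p' = (1.8700, -1.9000, 2.4900)
q' = (0.7358, 0.0317, -0.0739, 0.6724)
v' = (0.6680, -0.9520, 0.9460)
ω' = (-0.5064, -1.3693, -0.9700)

gyro term ω×Iω = (-0.0810, 0.0432, -0.0180)
angular accel α = (0.9357, 1.3067, -0.7000)
ω + α·dt = (-0.5064, -1.3693, -0.9700)
q⊗(0,ω) = (0.6363963, 0.6363963, -1.4849247, -0.6363963)
q + ½dt·q⊗(0,ω), renormalized = (0.7358, 0.0317, -0.0739, 0.6724)
a = (-0.3200, 0.4800, 0.4600)
p' = p + v·dt = (1.8700, -1.9000, 2.4900)
v' = v + a·dt = (0.6680, -0.9520, 0.9460)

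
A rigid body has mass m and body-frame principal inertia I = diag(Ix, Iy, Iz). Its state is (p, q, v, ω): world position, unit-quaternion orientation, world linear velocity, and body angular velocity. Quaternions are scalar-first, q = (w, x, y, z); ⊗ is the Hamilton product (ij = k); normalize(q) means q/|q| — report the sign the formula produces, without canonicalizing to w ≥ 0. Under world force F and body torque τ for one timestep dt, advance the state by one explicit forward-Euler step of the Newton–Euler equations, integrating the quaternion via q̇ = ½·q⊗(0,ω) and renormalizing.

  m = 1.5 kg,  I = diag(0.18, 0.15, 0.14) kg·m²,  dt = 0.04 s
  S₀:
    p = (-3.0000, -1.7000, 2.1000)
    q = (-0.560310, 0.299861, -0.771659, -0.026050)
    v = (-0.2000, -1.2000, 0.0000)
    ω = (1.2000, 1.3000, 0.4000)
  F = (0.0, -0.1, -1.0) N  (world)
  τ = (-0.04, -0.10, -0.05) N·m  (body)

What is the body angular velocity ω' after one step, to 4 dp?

ω' = (1.1923, 1.2682, 0.3991)

angular accel α = (-0.1933, -0.7947, -0.0229)
ω' = ω + α·dt = (1.1923, 1.2682, 0.3991)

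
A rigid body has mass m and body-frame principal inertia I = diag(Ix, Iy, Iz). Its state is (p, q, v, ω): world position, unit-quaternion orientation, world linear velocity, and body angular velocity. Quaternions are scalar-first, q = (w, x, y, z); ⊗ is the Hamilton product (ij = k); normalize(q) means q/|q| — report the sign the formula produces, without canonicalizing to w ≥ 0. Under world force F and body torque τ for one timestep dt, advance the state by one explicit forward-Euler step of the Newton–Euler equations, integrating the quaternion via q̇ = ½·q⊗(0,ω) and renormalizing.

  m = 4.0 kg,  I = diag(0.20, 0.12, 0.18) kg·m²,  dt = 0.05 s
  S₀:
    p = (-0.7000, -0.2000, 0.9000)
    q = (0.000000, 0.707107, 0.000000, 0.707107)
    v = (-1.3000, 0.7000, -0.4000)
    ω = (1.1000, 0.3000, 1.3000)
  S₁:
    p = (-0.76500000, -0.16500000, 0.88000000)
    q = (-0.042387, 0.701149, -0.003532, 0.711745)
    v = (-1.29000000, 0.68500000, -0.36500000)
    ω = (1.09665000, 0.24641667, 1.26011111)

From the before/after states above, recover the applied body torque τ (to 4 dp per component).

Δω = ω₁−ω₀ = (-0.00335000, -0.05358333, -0.03988889)
precession coupling = (0.0234, 0.0286, -0.0264)
I·α + gyro = (0.0100, -0.1000, -0.1700)

τ = (0.0100, -0.1000, -0.1700)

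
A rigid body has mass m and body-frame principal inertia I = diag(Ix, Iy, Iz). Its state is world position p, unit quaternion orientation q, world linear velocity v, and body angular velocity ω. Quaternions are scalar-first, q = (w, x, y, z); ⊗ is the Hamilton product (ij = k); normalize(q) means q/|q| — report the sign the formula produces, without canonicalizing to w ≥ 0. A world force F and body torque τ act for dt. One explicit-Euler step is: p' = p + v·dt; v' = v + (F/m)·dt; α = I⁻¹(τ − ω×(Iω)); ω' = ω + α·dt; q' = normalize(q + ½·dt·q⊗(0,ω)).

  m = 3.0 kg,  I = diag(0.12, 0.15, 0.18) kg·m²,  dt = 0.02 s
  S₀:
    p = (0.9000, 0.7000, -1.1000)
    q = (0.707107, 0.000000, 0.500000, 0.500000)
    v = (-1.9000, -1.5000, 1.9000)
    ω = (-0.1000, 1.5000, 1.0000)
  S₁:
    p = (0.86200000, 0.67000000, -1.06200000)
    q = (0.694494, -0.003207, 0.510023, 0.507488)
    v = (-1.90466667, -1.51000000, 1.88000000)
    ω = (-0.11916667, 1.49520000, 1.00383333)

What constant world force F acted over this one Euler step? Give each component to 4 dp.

v₁ − v₀ = (-0.00466667, -0.01000000, -0.02000000)
applied force F = (-0.7000, -1.5000, -3.0000)

F = (-0.7000, -1.5000, -3.0000)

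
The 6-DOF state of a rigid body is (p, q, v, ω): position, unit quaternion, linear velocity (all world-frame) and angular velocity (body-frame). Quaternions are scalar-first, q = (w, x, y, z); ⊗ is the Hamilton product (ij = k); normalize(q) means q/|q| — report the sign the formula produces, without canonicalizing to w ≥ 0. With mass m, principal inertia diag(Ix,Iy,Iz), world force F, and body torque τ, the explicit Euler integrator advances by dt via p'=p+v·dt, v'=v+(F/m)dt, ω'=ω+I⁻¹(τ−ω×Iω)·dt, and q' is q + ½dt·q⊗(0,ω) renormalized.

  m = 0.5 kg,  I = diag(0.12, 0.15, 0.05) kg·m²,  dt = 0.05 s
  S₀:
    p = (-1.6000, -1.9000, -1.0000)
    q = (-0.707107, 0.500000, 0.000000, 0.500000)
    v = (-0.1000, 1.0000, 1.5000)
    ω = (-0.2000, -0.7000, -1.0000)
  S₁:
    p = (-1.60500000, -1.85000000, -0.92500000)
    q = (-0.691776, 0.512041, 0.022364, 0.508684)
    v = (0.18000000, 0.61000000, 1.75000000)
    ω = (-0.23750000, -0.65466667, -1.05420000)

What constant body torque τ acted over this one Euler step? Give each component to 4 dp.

Δω = ω₁−ω₀ = (-0.03750000, 0.04533333, -0.05420000)
τ = I·(Δω/dt) + ω₀×(Iω₀) = (-0.1600, 0.1500, -0.0500)

τ = (-0.1600, 0.1500, -0.0500)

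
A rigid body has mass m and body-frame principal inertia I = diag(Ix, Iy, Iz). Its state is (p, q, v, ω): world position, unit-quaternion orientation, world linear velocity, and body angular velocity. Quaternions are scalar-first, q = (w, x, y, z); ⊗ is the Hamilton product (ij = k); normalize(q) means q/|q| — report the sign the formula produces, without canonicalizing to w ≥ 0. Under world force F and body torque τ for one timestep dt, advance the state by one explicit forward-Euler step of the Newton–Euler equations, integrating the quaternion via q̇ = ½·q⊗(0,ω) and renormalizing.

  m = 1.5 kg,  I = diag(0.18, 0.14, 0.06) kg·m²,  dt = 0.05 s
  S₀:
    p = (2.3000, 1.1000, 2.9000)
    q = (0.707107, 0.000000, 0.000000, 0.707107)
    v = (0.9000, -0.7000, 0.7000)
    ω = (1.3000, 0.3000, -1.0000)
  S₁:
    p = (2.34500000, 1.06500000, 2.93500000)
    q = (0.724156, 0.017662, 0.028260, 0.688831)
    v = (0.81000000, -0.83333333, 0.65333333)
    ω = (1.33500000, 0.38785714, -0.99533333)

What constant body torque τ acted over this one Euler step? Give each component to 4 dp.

rate change Δω = (0.03500000, 0.08785714, 0.00466667)
gyro term ω₀×Iω₀ = (0.0240, -0.1560, -0.0156)
τ = I·(Δω/dt) + ω₀×(Iω₀) = (0.1500, 0.0900, -0.0100)

τ = (0.1500, 0.0900, -0.0100)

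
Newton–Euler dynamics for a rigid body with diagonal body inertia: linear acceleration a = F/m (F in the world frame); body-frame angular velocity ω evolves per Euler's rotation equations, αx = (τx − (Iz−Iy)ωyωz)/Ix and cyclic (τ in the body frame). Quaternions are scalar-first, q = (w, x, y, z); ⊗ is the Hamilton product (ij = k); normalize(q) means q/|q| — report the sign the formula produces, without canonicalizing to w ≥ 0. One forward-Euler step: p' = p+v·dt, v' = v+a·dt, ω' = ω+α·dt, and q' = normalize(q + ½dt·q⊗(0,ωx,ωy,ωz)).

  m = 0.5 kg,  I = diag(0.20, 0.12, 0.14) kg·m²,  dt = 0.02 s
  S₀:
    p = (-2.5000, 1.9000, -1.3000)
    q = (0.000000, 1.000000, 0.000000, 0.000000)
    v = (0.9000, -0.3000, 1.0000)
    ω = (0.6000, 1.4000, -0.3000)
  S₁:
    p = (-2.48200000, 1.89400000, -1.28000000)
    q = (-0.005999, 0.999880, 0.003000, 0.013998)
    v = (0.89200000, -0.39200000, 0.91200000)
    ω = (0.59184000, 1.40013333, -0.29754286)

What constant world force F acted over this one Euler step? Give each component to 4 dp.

velocity change Δv = (-0.00800000, -0.09200000, -0.08800000)
F = m·Δv/dt = (-0.2000, -2.3000, -2.2000)

F = (-0.2000, -2.3000, -2.2000)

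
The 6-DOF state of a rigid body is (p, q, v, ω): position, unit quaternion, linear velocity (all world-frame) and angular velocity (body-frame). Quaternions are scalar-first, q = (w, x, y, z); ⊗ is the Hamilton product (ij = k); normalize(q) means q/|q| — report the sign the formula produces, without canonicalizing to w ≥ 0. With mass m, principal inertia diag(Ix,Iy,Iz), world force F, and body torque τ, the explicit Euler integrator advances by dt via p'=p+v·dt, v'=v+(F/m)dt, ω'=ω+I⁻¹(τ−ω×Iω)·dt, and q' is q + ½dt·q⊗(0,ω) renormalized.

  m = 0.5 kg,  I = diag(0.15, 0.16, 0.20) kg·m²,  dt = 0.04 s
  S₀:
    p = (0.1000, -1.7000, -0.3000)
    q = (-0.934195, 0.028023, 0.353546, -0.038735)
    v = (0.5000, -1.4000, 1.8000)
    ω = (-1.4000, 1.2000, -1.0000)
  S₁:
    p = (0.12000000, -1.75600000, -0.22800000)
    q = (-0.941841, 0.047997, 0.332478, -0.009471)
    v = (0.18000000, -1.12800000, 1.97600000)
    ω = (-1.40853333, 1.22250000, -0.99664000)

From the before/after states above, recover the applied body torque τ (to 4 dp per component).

τ = (-0.0800, 0.0200, 0.0000)

ω₁ − ω₀ = (-0.00853333, 0.02250000, 0.00336000)
applied torque τ = (-0.0800, 0.0200, 0.0000)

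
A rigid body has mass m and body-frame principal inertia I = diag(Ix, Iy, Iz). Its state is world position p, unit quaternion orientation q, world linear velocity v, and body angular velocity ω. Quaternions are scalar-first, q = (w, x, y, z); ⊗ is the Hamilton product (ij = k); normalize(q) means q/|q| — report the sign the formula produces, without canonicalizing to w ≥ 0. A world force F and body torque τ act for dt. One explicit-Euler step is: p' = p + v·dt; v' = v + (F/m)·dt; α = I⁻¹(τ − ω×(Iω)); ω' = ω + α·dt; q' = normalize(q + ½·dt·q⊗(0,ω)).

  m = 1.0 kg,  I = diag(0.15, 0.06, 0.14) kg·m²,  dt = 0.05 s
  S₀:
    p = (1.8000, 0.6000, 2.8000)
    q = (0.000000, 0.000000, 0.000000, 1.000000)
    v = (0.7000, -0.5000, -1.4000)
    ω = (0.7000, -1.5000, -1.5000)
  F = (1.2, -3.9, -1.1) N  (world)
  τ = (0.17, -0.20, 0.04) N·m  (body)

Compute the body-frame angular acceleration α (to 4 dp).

α = (-0.0667, -3.1583, -0.3893)

gyro term ω×Iω = (0.1800, -0.0105, 0.0945)
(τ − ω×Iω)/I = (-0.0667, -3.1583, -0.3893)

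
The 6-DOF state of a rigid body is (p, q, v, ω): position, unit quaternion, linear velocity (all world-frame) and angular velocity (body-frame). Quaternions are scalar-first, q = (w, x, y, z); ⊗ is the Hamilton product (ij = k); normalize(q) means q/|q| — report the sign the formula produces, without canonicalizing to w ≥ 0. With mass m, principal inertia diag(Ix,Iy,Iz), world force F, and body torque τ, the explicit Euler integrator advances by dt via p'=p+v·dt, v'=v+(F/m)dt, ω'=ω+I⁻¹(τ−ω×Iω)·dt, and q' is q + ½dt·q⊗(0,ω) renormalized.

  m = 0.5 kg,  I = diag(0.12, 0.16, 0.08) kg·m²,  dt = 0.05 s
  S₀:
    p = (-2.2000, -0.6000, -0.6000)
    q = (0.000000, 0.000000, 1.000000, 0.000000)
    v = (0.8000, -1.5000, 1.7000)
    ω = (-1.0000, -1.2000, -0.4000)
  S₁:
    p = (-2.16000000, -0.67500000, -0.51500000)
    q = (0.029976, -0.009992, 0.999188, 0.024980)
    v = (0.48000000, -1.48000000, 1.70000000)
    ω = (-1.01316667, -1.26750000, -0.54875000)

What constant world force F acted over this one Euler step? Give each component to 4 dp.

velocity change Δv = (-0.32000000, 0.02000000, 0.00000000)
m·(v₁−v₀)/dt = (-3.2000, 0.2000, 0.0000)

F = (-3.2000, 0.2000, 0.0000)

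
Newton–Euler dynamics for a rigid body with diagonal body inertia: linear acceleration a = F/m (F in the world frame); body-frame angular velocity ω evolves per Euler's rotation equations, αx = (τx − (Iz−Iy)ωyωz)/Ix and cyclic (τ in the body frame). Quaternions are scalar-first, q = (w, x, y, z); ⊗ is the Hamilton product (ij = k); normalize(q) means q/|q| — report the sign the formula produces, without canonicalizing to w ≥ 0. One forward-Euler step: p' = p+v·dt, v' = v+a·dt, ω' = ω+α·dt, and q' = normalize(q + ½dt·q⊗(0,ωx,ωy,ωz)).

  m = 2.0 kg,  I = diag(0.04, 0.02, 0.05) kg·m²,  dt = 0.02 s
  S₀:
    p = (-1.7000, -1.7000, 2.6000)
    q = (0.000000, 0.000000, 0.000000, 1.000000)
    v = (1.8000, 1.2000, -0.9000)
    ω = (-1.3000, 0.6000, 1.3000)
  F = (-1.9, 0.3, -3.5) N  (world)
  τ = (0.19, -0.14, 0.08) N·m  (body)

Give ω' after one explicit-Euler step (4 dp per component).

precession coupling ω×(Iω) = (0.0234, 0.0169, 0.0156)
α = I⁻¹(τ − ω×Iω) = (4.1650, -7.8450, 1.2880)
ω' = ω + α·dt = (-1.2167, 0.4431, 1.3258)

ω' = (-1.2167, 0.4431, 1.3258)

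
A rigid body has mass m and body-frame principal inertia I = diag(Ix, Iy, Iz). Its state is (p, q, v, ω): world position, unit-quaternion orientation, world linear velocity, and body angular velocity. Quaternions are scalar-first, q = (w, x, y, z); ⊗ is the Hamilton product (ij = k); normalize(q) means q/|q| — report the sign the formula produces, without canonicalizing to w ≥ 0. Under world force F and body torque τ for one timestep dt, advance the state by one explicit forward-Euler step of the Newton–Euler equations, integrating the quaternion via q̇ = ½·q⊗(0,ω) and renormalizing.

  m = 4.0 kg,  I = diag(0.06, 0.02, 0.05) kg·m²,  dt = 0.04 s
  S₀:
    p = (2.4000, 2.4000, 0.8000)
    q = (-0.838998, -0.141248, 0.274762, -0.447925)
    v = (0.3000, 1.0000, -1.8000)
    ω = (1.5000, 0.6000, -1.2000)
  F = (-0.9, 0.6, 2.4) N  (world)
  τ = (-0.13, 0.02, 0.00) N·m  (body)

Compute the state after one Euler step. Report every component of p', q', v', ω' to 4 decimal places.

p' = (2.4120, 2.4400, 0.7280)
q' = (-0.8481, -0.1675, 0.2477, -0.4374)
v' = (0.2910, 1.0060, -1.7760)
ω' = (1.4277, 0.6760, -1.1712)

precession coupling ω×(Iω) = (-0.0216, -0.0180, -0.0360)
α = I⁻¹(τ − ω×Iω) = (-1.8067, 1.9000, 0.7200)
ω' = ω + α·dt = (1.4277, 0.6760, -1.1712)
Hamilton product q⊗(0,ω) = (-0.4904952, -1.3194564, -1.3447839, 0.5099058)
q + ½dt·q⊗(0,ω), renormalized = (-0.8481, -0.1675, 0.2477, -0.4374)
linear accel F/m = (-0.2250, 0.1500, 0.6000)
new position p' = (2.4120, 2.4400, 0.7280)
v + (F/m)dt = (0.2910, 1.0060, -1.7760)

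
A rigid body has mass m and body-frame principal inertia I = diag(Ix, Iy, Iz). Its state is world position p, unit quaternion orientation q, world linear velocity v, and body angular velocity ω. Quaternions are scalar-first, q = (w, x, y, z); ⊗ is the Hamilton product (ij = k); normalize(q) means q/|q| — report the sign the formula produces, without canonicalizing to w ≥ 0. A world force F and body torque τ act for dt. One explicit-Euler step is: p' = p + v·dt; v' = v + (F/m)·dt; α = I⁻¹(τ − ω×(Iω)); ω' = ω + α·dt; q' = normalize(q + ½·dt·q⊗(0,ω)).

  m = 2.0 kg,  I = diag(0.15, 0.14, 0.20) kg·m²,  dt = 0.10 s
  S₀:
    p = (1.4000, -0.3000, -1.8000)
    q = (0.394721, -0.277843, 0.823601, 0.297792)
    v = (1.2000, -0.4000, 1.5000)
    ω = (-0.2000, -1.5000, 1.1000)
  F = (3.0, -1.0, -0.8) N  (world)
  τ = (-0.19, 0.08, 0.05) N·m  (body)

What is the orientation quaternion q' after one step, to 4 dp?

q' = (0.4354, -0.2132, 0.8028, 0.3471)

q⊗(0,ω) = (0.8522617, 1.2737049, -0.3460126, 1.0156778)
updated quaternion q' = (0.4354, -0.2132, 0.8028, 0.3471)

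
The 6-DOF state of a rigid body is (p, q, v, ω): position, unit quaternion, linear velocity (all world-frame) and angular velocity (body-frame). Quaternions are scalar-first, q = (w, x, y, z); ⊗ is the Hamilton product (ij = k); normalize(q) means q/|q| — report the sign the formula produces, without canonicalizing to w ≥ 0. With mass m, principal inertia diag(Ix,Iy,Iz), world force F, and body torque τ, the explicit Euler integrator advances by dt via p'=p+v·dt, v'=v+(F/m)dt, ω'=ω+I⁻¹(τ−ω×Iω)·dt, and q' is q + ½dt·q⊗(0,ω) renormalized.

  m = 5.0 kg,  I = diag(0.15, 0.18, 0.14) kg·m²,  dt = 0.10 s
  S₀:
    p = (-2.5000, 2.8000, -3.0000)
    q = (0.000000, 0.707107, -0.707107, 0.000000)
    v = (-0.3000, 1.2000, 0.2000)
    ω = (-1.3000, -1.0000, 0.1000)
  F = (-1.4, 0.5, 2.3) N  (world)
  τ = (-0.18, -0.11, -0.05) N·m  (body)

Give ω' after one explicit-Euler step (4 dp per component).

ω' = (-1.4227, -1.0604, 0.0364)

(τ − ω×Iω)/I = (-1.2267, -0.6039, -0.6357)
ω + α·dt = (-1.4227, -1.0604, 0.0364)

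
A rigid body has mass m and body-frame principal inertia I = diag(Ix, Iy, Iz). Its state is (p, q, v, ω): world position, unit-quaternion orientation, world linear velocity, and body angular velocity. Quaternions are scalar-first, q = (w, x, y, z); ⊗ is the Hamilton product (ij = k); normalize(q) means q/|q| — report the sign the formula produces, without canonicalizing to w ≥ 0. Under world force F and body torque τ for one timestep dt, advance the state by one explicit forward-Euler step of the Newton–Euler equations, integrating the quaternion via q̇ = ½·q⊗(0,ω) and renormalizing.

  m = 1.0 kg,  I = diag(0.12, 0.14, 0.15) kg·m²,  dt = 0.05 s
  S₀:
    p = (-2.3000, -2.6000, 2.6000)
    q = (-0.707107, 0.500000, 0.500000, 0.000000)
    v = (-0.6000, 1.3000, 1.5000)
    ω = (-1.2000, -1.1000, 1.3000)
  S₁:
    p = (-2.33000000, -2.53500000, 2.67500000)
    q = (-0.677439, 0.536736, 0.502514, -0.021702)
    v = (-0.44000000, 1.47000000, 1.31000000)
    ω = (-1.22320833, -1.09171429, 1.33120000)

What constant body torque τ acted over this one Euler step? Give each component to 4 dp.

Δω = ω₁−ω₀ = (-0.02320833, 0.00828571, 0.03120000)
applied torque τ = (-0.0700, 0.0700, 0.1200)

τ = (-0.0700, 0.0700, 0.1200)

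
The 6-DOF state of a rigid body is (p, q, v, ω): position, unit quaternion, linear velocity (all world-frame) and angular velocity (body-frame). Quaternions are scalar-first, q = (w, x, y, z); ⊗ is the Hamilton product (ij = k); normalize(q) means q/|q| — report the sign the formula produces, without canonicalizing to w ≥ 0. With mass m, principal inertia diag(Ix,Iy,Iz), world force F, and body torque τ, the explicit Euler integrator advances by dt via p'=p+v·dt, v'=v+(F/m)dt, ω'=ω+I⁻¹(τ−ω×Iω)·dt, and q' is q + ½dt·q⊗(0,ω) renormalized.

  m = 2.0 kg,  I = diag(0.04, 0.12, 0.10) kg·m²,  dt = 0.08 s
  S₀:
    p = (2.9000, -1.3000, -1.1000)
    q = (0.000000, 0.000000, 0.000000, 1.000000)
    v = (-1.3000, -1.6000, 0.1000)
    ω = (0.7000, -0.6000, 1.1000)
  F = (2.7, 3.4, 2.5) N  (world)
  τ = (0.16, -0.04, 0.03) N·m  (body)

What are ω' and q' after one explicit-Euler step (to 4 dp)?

ω' = (0.9936, -0.5959, 1.1509)
q' = (-0.0439, 0.0240, 0.0280, 0.9984)

angular accel α = (3.6700, 0.0517, 0.6360)
new body rate ω' = (0.9936, -0.5959, 1.1509)
q⊗(0,ω) = (-1.1000000, 0.6000000, 0.7000000, 0.0000000)
q' = normalize(q + ½dt·q⊗(0,ω)) = (-0.0439, 0.0240, 0.0280, 0.9984)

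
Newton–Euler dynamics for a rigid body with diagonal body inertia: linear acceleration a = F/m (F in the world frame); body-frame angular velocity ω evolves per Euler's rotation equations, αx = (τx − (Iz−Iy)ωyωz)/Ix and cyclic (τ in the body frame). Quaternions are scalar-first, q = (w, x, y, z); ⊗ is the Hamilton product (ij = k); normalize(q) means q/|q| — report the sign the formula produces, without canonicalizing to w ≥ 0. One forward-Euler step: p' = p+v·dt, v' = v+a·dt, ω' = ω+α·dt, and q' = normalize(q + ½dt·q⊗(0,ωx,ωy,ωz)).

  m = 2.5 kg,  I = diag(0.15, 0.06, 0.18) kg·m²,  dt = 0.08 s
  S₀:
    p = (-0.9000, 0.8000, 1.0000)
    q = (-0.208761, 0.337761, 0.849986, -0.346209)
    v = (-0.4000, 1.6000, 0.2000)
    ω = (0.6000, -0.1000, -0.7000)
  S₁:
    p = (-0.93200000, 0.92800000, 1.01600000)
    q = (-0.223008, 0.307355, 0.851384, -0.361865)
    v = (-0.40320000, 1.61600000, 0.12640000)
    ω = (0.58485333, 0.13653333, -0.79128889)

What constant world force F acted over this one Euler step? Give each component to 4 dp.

F = (-0.1000, 0.5000, -2.3000)

velocity change Δv = (-0.00320000, 0.01600000, -0.07360000)
applied force F = (-0.1000, 0.5000, -2.3000)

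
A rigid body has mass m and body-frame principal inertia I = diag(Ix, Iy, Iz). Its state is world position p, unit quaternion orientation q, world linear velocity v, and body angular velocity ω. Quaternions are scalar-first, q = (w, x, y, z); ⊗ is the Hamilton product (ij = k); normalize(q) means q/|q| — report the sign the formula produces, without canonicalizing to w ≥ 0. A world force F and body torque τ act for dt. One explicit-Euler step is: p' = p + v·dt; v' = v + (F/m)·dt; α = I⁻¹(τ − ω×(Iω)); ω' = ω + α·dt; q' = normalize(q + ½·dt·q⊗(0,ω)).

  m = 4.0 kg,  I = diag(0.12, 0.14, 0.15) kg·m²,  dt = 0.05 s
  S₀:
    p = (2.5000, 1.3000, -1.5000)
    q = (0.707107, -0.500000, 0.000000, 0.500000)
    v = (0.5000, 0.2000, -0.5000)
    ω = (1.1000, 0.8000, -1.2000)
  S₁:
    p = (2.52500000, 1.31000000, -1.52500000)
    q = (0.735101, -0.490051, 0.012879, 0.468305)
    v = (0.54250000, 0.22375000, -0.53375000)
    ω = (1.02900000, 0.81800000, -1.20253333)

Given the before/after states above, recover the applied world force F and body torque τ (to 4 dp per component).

F = (3.4000, 1.9000, -2.7000)
τ = (-0.1800, 0.0900, 0.0100)

Δω = ω₁−ω₀ = (-0.07100000, 0.01800000, -0.00253333)
τ = I·(Δω/dt) + ω₀×(Iω₀) = (-0.1800, 0.0900, 0.0100)
v₁ − v₀ = (0.04250000, 0.02375000, -0.03375000)
applied force F = (3.4000, 1.9000, -2.7000)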